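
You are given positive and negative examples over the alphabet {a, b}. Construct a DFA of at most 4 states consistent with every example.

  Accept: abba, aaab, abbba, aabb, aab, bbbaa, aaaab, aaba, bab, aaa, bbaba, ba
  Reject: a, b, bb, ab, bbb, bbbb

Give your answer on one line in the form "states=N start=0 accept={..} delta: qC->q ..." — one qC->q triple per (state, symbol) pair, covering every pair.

states=3 start=0 accept={2} delta: 0a->1 0b->1 1a->2 1b->1 2a->2 2b->2

Fold the examples into a partial DFA from state 0: repeatedly fix the first undefined (state, symbol) met by the shortest-then-alphabetical prefix, trying targets in increasing order and rejecting any under which an Accept and a Reject string meet in one state with the same remainder; add a state when all current targets are rejected. Accepting states are where Accept strings end.
a: 0a undefined. 0a->0: no, aaab/b meet in 0 with "b" left. Open state 1: 0a->1.
b: 0b undefined. 0b->0: no, bab/ab meet in 1 with "b" left. 0b->1: ok.
aa: 1a undefined. 1a->0: no, aaab/bb meet in 1 with "b" left. 1a->1: no, aaab/bb meet in 1 with "b" left. Open state 2: 1a->2.
ab: 1b undefined. 1b->0: no, abbba/a meet in 1. 1b->1: ok.
aaa: 2a undefined. 2a->0: no, aaab/a meet in 1. 2a->1: no, aaab/a meet in 1. 2a->2: ok.
aab: 2b undefined. 2b->0: no, aabb/a meet in 1. 2b->1: no, aaab/a meet in 1. 2b->2: ok.
All examples now run through 3 states with every (state, symbol) defined. Accept strings end in {2}, Reject strings end in {1}; accept={2}.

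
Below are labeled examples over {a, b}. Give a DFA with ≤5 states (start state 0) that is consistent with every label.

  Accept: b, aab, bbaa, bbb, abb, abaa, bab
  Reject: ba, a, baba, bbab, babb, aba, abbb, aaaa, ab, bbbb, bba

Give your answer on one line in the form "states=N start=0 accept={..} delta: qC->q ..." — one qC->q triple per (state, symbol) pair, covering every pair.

Grow the machine one transition at a time. Run the examples from 0; the earliest place one falls off (shortest prefix, ties alphabetical) gets sent to the lowest-numbered state that keeps every Accept/Reject pair distinguishable — a pair clashes when both reach the same state with identical unread suffix — and to a fresh state only if none does.
a: 0a undefined. 0a->0: no, b/ab meet in 0 with "b" left. Open state 1: 0a->1.
b: 0b undefined. 0b->0: no, b/bbbb meet in 0. 0b->1: no, b/a meet in 1. Open state 2: 0b->2.
aa: 1a undefined. 1a->0: ok.
ab: 1b undefined. 1b->0: no, abaa/aaaa meet in 0. 1b->1: no, abb/a meet in 1. 1b->2: no, b/ab meet in 2. Open state 3: 1b->3.
ba: 2a undefined. 2a->0: ok.
bb: 2b undefined. 2b->0: no, bbaa/ba meet in 0. 2b->1: no, b/bbab meet in 2. 2b->2: no, b/bbab meet in 2. 2b->3: ok.
aba: 3a undefined. 3a->0: no, b/bbab meet in 2. 3a->1: no, bbaa/ba meet in 0. 3a->2: no, b/aba meet in 2. 3a->3: no, bbaa/babb meet in 3. Open state 4: 3a->4.
abb: 3b undefined. 3b->0: no, b/abbb meet in 2. 3b->1: no, bbb/a meet in 1. 3b->2: ok.
abaa: 4a undefined. 4a->0: no, bbaa/ba meet in 0. 4a->1: no, bbaa/a meet in 1. 4a->2: ok.
bbab: 4b undefined. 4b->0: ok.
All examples now run through 5 states with every (state, symbol) defined. Accept strings end in {2}, Reject strings end in {0,1,3,4}; accept={2}.

states=5 start=0 accept={2} delta: 0a->1 0b->2 1a->0 1b->3 2a->0 2b->3 3a->4 3b->2 4a->2 4b->0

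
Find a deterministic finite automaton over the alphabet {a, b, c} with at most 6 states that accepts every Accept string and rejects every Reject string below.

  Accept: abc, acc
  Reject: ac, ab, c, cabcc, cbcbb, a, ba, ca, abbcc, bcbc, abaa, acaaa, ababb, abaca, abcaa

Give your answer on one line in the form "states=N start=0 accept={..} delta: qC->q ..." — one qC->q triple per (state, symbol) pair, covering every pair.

Fold the examples into a partial DFA from state 0: repeatedly fix the first undefined (state, symbol) met by the shortest-then-alphabetical prefix, trying targets in increasing order and rejecting any under which an Accept and a Reject string meet in one state with the same remainder; add a state when all current targets are rejected. Accepting states are where Accept strings end.
a: 0a undefined. 0a->0: ok.
b: 0b undefined. 0b->0: no, abc/ac meet in 0 with "c" left. Open state 1: 0b->1.
c: 0c undefined. 0c->0: no, acc/ac meet in 0. 0c->1: ok.
ba: 1a undefined. 1a->0: ok.
bc: 1c undefined. 1c->0: no, abc/a meet in 0. 1c->1: no, abc/ac meet in 1. Open state 2: 1c->2.
cb: 1b undefined. 1b->0: no, abc/abbcc meet in 2. 1b->1: ok.
bcb: 2b undefined. 2b->0: ok.
abca: 2a undefined. 2a->0: ok.
abbcc: 2c undefined. 2c->0: ok.
All examples now run through 3 states with every (state, symbol) defined. Accept strings end in {2}, Reject strings end in {0,1}; accept={2}.

states=3 start=0 accept={2} delta: 0a->0 0b->1 0c->1 1a->0 1b->1 1c->2 2a->0 2b->0 2c->0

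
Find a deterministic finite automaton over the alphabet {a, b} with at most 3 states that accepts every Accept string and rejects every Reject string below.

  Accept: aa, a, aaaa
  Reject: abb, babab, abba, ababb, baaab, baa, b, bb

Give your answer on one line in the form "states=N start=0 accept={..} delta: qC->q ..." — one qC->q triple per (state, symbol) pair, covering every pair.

State merging on the prefix tree: take the shortest (then alphabetical) example prefix whose next move is undefined and point that move at state 0, else 1, else 2, ...; a target is out if some Accept/Reject pair would then sit in one state with the same input left (inseparable). If every existing state is out, open a new one.
a: 0a undefined. 0a->0: ok.
b: 0b undefined. 0b->0: no, aa/abb meet in 0. Open state 1: 0b->1.
ba: 1a undefined. 1a->0: no, aa/baa meet in 0. 1a->1: ok.
bb: 1b undefined. 1b->0: no, aa/abb meet in 0. 1b->1: ok.
All examples now run through 2 states with every (state, symbol) defined. Accept strings end in {0}, Reject strings end in {1}; accept={0}.

states=2 start=0 accept={0} delta: 0a->0 0b->1 1a->1 1b->1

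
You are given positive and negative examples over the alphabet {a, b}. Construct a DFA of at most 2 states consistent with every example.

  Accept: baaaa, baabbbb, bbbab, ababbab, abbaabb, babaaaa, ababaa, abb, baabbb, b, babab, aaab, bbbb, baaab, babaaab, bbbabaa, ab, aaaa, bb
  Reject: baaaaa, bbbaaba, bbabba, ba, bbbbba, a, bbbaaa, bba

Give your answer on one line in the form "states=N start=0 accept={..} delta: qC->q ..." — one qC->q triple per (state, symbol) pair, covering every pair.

states=2 start=0 accept={0} delta: 0a->1 0b->0 1a->0 1b->0

State merging on the prefix tree: take the shortest (then alphabetical) example prefix whose next move is undefined and point that move at state 0, else 1, else 2, ...; a target is out if some Accept/Reject pair would then sit in one state with the same input left (inseparable). If every existing state is out, open a new one.
a: 0a undefined. 0a->0: no, aaaa/a meet in 0. Open state 1: 0a->1.
b: 0b undefined. 0b->0: ok.
aa: 1a undefined. 1a->0: ok.
ab: 1b undefined. 1b->0: ok.
All examples now run through 2 states with every (state, symbol) defined. Accept strings end in {0}, Reject strings end in {1}; accept={0}.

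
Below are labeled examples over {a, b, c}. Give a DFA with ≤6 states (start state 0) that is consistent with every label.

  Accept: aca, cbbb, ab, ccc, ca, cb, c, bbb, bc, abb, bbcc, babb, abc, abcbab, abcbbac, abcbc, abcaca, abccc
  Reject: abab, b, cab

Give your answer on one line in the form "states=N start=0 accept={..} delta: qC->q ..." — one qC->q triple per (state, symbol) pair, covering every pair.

State merging on the prefix tree: take the shortest (then alphabetical) example prefix whose next move is undefined and point that move at state 0, else 1, else 2, ...; a target is out if some Accept/Reject pair would then sit in one state with the same input left (inseparable). If every existing state is out, open a new one.
a: 0a undefined. 0a->0: no, ab/b meet in 0 with "b" left. Open state 1: 0a->1.
b: 0b undefined. 0b->0: no, bbb/b meet in 0. 0b->1: ok.
c: 0c undefined. 0c->0: no, ab/cab meet in 1 with "b" left. 0c->1: no, c/b meet in 1. Open state 2: 0c->2.
ab: 1b undefined. 1b->0: no, ab/abab meet in 0. 1b->1: no, ab/b meet in 1. 1b->2: ok.
ac: 1c undefined. 1c->0: no, aca/b meet in 1. 1c->1: no, bc/b meet in 1. 1c->2: ok.
ba: 1a undefined. 1a->0: ok.
ca: 2a undefined. 2a->0: ok.
cb: 2b undefined. 2b->0: ok.
cc: 2c undefined. 2c->0: no, abcbab/abab meet in 1. 2c->1: no, abc/abab meet in 1. 2c->2: ok.
All examples now run through 3 states with every (state, symbol) defined. Accept strings end in {0,2}, Reject strings end in {1}; accept={0,2}.

states=3 start=0 accept={0,2} delta: 0a->1 0b->1 0c->2 1a->0 1b->2 1c->2 2a->0 2b->0 2c->2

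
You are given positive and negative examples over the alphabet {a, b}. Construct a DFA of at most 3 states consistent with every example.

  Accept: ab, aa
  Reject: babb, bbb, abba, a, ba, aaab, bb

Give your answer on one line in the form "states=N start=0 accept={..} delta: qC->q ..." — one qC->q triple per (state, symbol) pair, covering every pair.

State merging on the prefix tree: take the shortest (then alphabetical) example prefix whose next move is undefined and point that move at state 0, else 1, else 2, ...; a target is out if some Accept/Reject pair would then sit in one state with the same input left (inseparable). If every existing state is out, open a new one.
a: 0a undefined. 0a->0: no, ab/aaab meet in 0 with "b" left. Open state 1: 0a->1.
b: 0b undefined. 0b->0: ok.
aa: 1a undefined. 1a->0: no, ab/aaab meet in 1 with "b" left. 1a->1: no, ab/aaab meet in 1 with "b" left. Open state 2: 1a->2.
ab: 1b undefined. 1b->0: no, ab/babb meet in 0. 1b->1: no, ab/babb meet in 1. 1b->2: ok.
aaa: 2a undefined. 2a->0: ok.
abb: 2b undefined. 2b->0: ok.
All examples now run through 3 states with every (state, symbol) defined. Accept strings end in {2}, Reject strings end in {0,1}; accept={2}.

states=3 start=0 accept={2} delta: 0a->1 0b->0 1a->2 1b->2 2a->0 2b->0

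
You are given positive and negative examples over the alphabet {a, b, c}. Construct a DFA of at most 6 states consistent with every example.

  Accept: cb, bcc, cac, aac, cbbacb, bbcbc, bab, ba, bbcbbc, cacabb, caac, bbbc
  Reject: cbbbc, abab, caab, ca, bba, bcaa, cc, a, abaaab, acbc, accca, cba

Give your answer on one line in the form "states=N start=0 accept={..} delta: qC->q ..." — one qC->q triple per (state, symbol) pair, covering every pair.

Grow the machine one transition at a time. Run the examples from 0; the earliest place one falls off (shortest prefix, ties alphabetical) gets sent to the lowest-numbered state that keeps every Accept/Reject pair distinguishable — a pair clashes when both reach the same state with identical unread suffix — and to a fresh state only if none does.
a: 0a undefined. 0a->0: no, bab/abab meet in 0 with "bab" left. Open state 1: 0a->1.
b: 0b undefined. 0b->0: no, bcc/cc meet in 0 with "cc" left. 0b->1: ok.
c: 0c undefined. 0c->0: no, cb/ca meet in 1. 0c->1: no, ba/ca meet in 1 with "a" left. Open state 2: 0c->2.
aa: 1a undefined. 1a->0: no, bab/a meet in 1. 1a->1: no, ba/a meet in 1. 1a->2: no, aac/cc meet in 2 with "c" left. Open state 3: 1a->3.
ab: 1b undefined. 1b->0: ok.
ac: 1c undefined. 1c->0: no, ba/bcaa meet in 3. 1c->1: no, bcc/bba meet in 1. 1c->2: no, bcc/cc meet in 2 with "c" left. 1c->3: ok.
ca: 2a undefined. 2a->0: no, cacabb/abab meet in 0. 2a->1: no, bab/caab meet in 3 with "b" left. 2a->2: no, cb/caab meet in 2 with "b" left. 2a->3: no, ba/ca meet in 3. Open state 4: 2a->4.
cb: 2b undefined. 2b->0: no, cb/abab meet in 0. 2b->1: no, cb/bba meet in 1. 2b->2: no, bbcbc/cbbbc meet in 2 with "c" left. 2b->3: no, bbcbbc/acbc meet in 3 with "bc" left. 2b->4: no, cb/ca meet in 4. Open state 5: 2b->5.
cc: 2c undefined. 2c->0: ok.
aac: 3c undefined. 3c->0: no, bcc/abab meet in 0. 3c->1: no, bcc/bba meet in 1. 3c->2: ok.
acb: 3b undefined. 3b->0: no, bcc/acbc meet in 2. 3b->1: no, bab/bba meet in 1. 3b->2: ok.
bca: 3a undefined. 3a->0: ok.
caa: 4a undefined. 4a->0: ok.
cac: 4c undefined. 4c->0: no, cac/abab meet in 0. 4c->1: no, cac/caab meet in 1. 4c->2: ok.
cba: 5a undefined. 5a->0: ok.
cbb: 5b undefined. 5b->0: no, ba/cbbbc meet in 3. 5b->1: no, bcc/cbbbc meet in 2. 5b->2: no, bbcbc/cbbbc meet in 5 with "c" left. 5b->3: ok.
bbcbc: 5c undefined. 5c->0: no, bbcbc/cbbbc meet in 0. 5c->1: no, bbcbc/caab meet in 1. 5c->2: ok.
cacab: 4b undefined. 4b->0: no, cacabb/caab meet in 1. 4b->1: no, cacabb/cbbbc meet in 0. 4b->2: ok.
All examples now run through 6 states with every (state, symbol) defined. Accept strings end in {2,3,5}, Reject strings end in {0,1,4}; accept={2,3,5}.

states=6 start=0 accept={2,3,5} delta: 0a->1 0b->1 0c->2 1a->3 1b->0 1c->3 2a->4 2b->5 2c->0 3a->0 3b->2 3c->2 4a->0 4b->2 4c->2 5a->0 5b->3 5c->2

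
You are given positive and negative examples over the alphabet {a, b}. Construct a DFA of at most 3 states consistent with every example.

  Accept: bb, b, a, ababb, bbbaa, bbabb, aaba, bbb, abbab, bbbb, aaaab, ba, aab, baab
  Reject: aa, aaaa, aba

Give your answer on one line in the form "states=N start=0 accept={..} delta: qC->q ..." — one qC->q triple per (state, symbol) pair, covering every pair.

State merging on the prefix tree: take the shortest (then alphabetical) example prefix whose next move is undefined and point that move at state 0, else 1, else 2, ...; a target is out if some Accept/Reject pair would then sit in one state with the same input left (inseparable). If every existing state is out, open a new one.
a: 0a undefined. 0a->0: no, a/aa meet in 0. Open state 1: 0a->1.
b: 0b undefined. 0b->0: no, bbbaa/aa meet in 1 with "a" left. 0b->1: no, ba/aa meet in 1 with "a" left. Open state 2: 0b->2.
aa: 1a undefined. 1a->0: ok.
ab: 1b undefined. 1b->0: no, a/aba meet in 1. 1b->1: ok.
ba: 2a undefined. 2a->0: no, aaba/aa meet in 0. 2a->1: ok.
bb: 2b undefined. 2b->0: no, bb/aa meet in 0. 2b->1: ok.
All examples now run through 3 states with every (state, symbol) defined. Accept strings end in {1,2}, Reject strings end in {0}; accept={1,2}.

states=3 start=0 accept={1,2} delta: 0a->1 0b->2 1a->0 1b->1 2a->1 2b->1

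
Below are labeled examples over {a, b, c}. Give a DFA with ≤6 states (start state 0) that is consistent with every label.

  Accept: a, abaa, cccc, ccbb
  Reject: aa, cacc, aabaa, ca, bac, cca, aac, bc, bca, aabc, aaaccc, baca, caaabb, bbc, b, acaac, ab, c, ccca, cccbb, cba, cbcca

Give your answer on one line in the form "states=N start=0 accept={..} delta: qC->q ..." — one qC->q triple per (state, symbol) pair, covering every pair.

states=5 start=0 accept={1} delta: 0a->1 0b->0 0c->2 1a->0 1b->2 1c->2 2a->0 2b->1 2c->3 3a->0 3b->2 3c->4 4a->0 4b->0 4c->1

State merging on the prefix tree: take the shortest (then alphabetical) example prefix whose next move is undefined and point that move at state 0, else 1, else 2, ...; a target is out if some Accept/Reject pair would then sit in one state with the same input left (inseparable). If every existing state is out, open a new one.
a: 0a undefined. 0a->0: no, a/aa meet in 0. Open state 1: 0a->1.
b: 0b undefined. 0b->0: ok.
c: 0c undefined. 0c->0: no, a/ca meet in 1. 0c->1: no, a/bc meet in 1. Open state 2: 0c->2.
aa: 1a undefined. 1a->0: ok.
ab: 1b undefined. 1b->0: no, abaa/aa meet in 0. 1b->1: no, a/ab meet in 1. 1b->2: ok.
ac: 1c undefined. 1c->0: no, a/baca meet in 1. 1c->1: no, a/bac meet in 1. 1c->2: ok.
ca: 2a undefined. 2a->0: ok.
cb: 2b undefined. 2b->0: no, a/cba meet in 1. 2b->1: ok.
cc: 2c undefined. 2c->0: no, a/cca meet in 1. 2c->1: no, a/cacc meet in 1. 2c->2: no, cccc/cacc meet in 2. Open state 3: 2c->3.
cca: 3a undefined. 3a->0: ok.
ccb: 3b undefined. 3b->0: no, ccbb/aa meet in 0. 3b->1: no, ccbb/bac meet in 2. 3b->2: ok.
ccc: 3c undefined. 3c->0: no, a/ccca meet in 1. 3c->1: no, a/aaaccc meet in 1. 3c->2: no, cccc/cacc meet in 3. 3c->3: no, a/cccbb meet in 1. Open state 4: 3c->4.
ccca: 4a undefined. 4a->0: ok.
cccb: 4b undefined. 4b->0: ok.
cccc: 4c undefined. 4c->0: no, cccc/aa meet in 0. 4c->1: ok.
All examples now run through 5 states with every (state, symbol) defined. Accept strings end in {1}, Reject strings end in {0,2,3,4}; accept={1}.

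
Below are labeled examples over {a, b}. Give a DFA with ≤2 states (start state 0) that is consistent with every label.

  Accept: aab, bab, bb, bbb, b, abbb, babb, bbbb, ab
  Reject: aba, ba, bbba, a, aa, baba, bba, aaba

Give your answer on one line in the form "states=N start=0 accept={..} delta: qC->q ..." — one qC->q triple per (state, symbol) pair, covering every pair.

Grow the machine one transition at a time. Run the examples from 0; the earliest place one falls off (shortest prefix, ties alphabetical) gets sent to the lowest-numbered state that keeps every Accept/Reject pair distinguishable — a pair clashes when both reach the same state with identical unread suffix — and to a fresh state only if none does.
a: 0a undefined. 0a->0: ok.
b: 0b undefined. 0b->0: no, aab/aba meet in 0. Open state 1: 0b->1.
ba: 1a undefined. 1a->0: ok.
bb: 1b undefined. 1b->0: no, bb/aba meet in 0. 1b->1: ok.
All examples now run through 2 states with every (state, symbol) defined. Accept strings end in {1}, Reject strings end in {0}; accept={1}.

states=2 start=0 accept={1} delta: 0a->0 0b->1 1a->0 1b->1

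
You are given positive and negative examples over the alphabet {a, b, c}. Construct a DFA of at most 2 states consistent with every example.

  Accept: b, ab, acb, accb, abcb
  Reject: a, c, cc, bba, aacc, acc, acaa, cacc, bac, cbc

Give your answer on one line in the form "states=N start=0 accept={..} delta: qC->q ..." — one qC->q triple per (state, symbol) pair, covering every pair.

states=2 start=0 accept={1} delta: 0a->0 0b->1 0c->0 1a->0 1b->0 1c->0

Fold the examples into a partial DFA from state 0: repeatedly fix the first undefined (state, symbol) met by the shortest-then-alphabetical prefix, trying targets in increasing order and rejecting any under which an Accept and a Reject string meet in one state with the same remainder; add a state when all current targets are rejected. Accepting states are where Accept strings end.
a: 0a undefined. 0a->0: ok.
b: 0b undefined. 0b->0: no, b/a meet in 0. Open state 1: 0b->1.
c: 0c undefined. 0c->0: ok.
ba: 1a undefined. 1a->0: ok.
bb: 1b undefined. 1b->0: ok.
abc: 1c undefined. 1c->0: ok.
All examples now run through 2 states with every (state, symbol) defined. Accept strings end in {1}, Reject strings end in {0}; accept={1}.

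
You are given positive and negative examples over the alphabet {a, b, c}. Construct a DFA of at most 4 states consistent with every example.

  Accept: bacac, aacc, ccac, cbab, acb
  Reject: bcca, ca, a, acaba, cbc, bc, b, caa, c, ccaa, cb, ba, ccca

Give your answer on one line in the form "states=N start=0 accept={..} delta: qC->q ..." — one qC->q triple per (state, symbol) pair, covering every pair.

states=3 start=0 accept={2} delta: 0a->1 0b->0 0c->0 1a->1 1b->2 1c->2 2a->1 2b->2 2c->2

State merging on the prefix tree: take the shortest (then alphabetical) example prefix whose next move is undefined and point that move at state 0, else 1, else 2, ...; a target is out if some Accept/Reject pair would then sit in one state with the same input left (inseparable). If every existing state is out, open a new one.
a: 0a undefined. 0a->0: no, acb/cb meet in 0 with "cb" left. Open state 1: 0a->1.
b: 0b undefined. 0b->0: ok.
c: 0c undefined. 0c->0: ok.
aa: 1a undefined. 1a->0: no, aacc/cbc meet in 0. 1a->1: ok.
ac: 1c undefined. 1c->0: no, bacac/cbc meet in 0. 1c->1: no, bacac/bcca meet in 1. Open state 2: 1c->2.
aca: 2a undefined. 2a->0: no, bacac/cbc meet in 0. 2a->1: ok.
acb: 2b undefined. 2b->0: no, acb/cbc meet in 0. 2b->1: no, acb/bcca meet in 1. 2b->2: ok.
aacc: 2c undefined. 2c->0: no, aacc/cbc meet in 0. 2c->1: no, aacc/bcca meet in 1. 2c->2: ok.
acab: 1b undefined. 1b->0: no, cbab/cbc meet in 0. 1b->1: no, cbab/bcca meet in 1. 1b->2: ok.
All examples now run through 3 states with every (state, symbol) defined. Accept strings end in {2}, Reject strings end in {0,1}; accept={2}.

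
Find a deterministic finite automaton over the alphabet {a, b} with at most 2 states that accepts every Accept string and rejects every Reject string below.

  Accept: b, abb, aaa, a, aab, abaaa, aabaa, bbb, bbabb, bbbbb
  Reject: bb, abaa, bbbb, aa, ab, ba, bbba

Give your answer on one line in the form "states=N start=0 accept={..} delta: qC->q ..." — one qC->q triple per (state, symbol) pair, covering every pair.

Fold the examples into a partial DFA from state 0: repeatedly fix the first undefined (state, symbol) met by the shortest-then-alphabetical prefix, trying targets in increasing order and rejecting any under which an Accept and a Reject string meet in one state with the same remainder; add a state when all current targets are rejected. Accepting states are where Accept strings end.
a: 0a undefined. 0a->0: no, b/ab meet in 0 with "b" left. Open state 1: 0a->1.
b: 0b undefined. 0b->0: no, b/bb meet in 0. 0b->1: ok.
aa: 1a undefined. 1a->0: ok.
ab: 1b undefined. 1b->0: ok.
All examples now run through 2 states with every (state, symbol) defined. Accept strings end in {1}, Reject strings end in {0}; accept={1}.

states=2 start=0 accept={1} delta: 0a->1 0b->1 1a->0 1b->0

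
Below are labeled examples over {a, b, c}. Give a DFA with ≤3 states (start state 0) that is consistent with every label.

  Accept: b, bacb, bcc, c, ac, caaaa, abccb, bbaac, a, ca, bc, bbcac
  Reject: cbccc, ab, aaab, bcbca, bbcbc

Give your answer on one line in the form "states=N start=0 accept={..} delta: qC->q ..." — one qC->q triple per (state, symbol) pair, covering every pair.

states=3 start=0 accept={0,1} delta: 0a->1 0b->0 0c->1 1a->0 1b->2 1c->0 2a->2 2b->0 2c->2

Fold the examples into a partial DFA from state 0: repeatedly fix the first undefined (state, symbol) met by the shortest-then-alphabetical prefix, trying targets in increasing order and rejecting any under which an Accept and a Reject string meet in one state with the same remainder; add a state when all current targets are rejected. Accepting states are where Accept strings end.
a: 0a undefined. 0a->0: no, b/ab meet in 0 with "b" left. Open state 1: 0a->1.
b: 0b undefined. 0b->0: ok.
c: 0c undefined. 0c->0: no, b/cbccc meet in 0. 0c->1: ok.
aa: 1a undefined. 1a->0: ok.
ab: 1b undefined. 1b->0: no, b/ab meet in 0. 1b->1: no, bcc/bbcbc meet in 1 with "c" left. Open state 2: 1b->2.
ac: 1c undefined. 1c->0: ok.
abc: 2c undefined. 2c->0: no, b/cbccc meet in 0. 2c->1: no, b/bcbca meet in 0. 2c->2: ok.
abccb: 2b undefined. 2b->0: ok.
bcbca: 2a undefined. 2a->0: no, b/bcbca meet in 0. 2a->1: no, c/bcbca meet in 1. 2a->2: ok.
All examples now run through 3 states with every (state, symbol) defined. Accept strings end in {0,1}, Reject strings end in {2}; accept={0,1}.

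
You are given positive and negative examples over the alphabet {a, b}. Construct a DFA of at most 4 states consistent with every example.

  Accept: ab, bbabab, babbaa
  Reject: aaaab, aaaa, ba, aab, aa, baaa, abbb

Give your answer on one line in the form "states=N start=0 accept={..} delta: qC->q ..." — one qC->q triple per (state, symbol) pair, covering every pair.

Grow the machine one transition at a time. Run the examples from 0; the earliest place one falls off (shortest prefix, ties alphabetical) gets sent to the lowest-numbered state that keeps every Accept/Reject pair distinguishable — a pair clashes when both reach the same state with identical unread suffix — and to a fresh state only if none does.
a: 0a undefined. 0a->0: no, ab/aaaab meet in 0 with "b" left. Open state 1: 0a->1.
b: 0b undefined. 0b->0: ok.
aa: 1a undefined. 1a->0: ok.
ab: 1b undefined. 1b->0: no, ab/aaaab meet in 0. 1b->1: no, ab/ba meet in 1. Open state 2: 1b->2.
abb: 2b undefined. 2b->0: no, babbaa/aaaab meet in 0. 2b->1: no, ab/abbb meet in 2. 2b->2: no, ab/abbb meet in 2. Open state 3: 2b->3.
abbb: 3b undefined. 3b->0: ok.
babba: 3a undefined. 3a->0: no, babbaa/ba meet in 1. 3a->1: no, babbaa/aaaab meet in 0. 3a->2: ok.
bbaba: 2a undefined. 2a->0: no, bbabab/aaaab meet in 0. 2a->1: no, babbaa/ba meet in 1. 2a->2: ok.
All examples now run through 4 states with every (state, symbol) defined. Accept strings end in {2,3}, Reject strings end in {0,1}; accept={2,3}.

states=4 start=0 accept={2,3} delta: 0a->1 0b->0 1a->0 1b->2 2a->2 2b->3 3a->2 3b->0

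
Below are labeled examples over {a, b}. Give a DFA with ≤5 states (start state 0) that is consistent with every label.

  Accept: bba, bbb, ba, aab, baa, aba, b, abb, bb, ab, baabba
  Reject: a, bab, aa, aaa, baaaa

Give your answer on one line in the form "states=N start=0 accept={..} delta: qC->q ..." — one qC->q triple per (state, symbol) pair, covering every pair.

states=4 start=0 accept={1,2,3} delta: 0a->0 0b->1 1a->2 1b->1 2a->3 2b->0 3a->0 3b->0

State merging on the prefix tree: take the shortest (then alphabetical) example prefix whose next move is undefined and point that move at state 0, else 1, else 2, ...; a target is out if some Accept/Reject pair would then sit in one state with the same input left (inseparable). If every existing state is out, open a new one.
a: 0a undefined. 0a->0: ok.
b: 0b undefined. 0b->0: no, bba/a meet in 0. Open state 1: 0b->1.
ba: 1a undefined. 1a->0: no, ba/a meet in 0. 1a->1: no, ba/baaaa meet in 1. Open state 2: 1a->2.
bb: 1b undefined. 1b->0: no, bba/a meet in 0. 1b->1: ok.
baa: 2a undefined. 2a->0: no, baa/a meet in 0. 2a->1: no, bbb/baaaa meet in 1. 2a->2: no, bba/baaaa meet in 2. Open state 3: 2a->3.
bab: 2b undefined. 2b->0: ok.
baaa: 3a undefined. 3a->0: ok.
baab: 3b undefined. 3b->0: ok.
All examples now run through 4 states with every (state, symbol) defined. Accept strings end in {1,2,3}, Reject strings end in {0}; accept={1,2,3}.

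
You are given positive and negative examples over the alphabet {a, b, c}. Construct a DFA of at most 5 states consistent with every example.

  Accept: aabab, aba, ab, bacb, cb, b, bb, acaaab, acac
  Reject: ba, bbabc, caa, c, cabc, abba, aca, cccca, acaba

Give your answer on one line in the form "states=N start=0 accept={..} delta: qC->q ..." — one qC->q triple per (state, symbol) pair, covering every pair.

Grow the machine one transition at a time. Run the examples from 0; the earliest place one falls off (shortest prefix, ties alphabetical) gets sent to the lowest-numbered state that keeps every Accept/Reject pair distinguishable — a pair clashes when both reach the same state with identical unread suffix — and to a fresh state only if none does.
a: 0a undefined. 0a->0: no, aba/ba meet in 0 with "ba" left. Open state 1: 0a->1.
b: 0b undefined. 0b->0: ok.
c: 0c undefined. 0c->0: no, cb/c meet in 0. 0c->1: ok.
aa: 1a undefined. 1a->0: ok.
ab: 1b undefined. 1b->0: no, aba/ba meet in 1. 1b->1: no, aabab/ba meet in 1. Open state 2: 1b->2.
ac: 1c undefined. 1c->0: no, aba/acaba meet in 2 with "a" left. 1c->1: no, b/aca meet in 0. 1c->2: no, aba/aca meet in 2 with "a" left. Open state 3: 1c->3.
aba: 2a undefined. 2a->0: ok.
abb: 2b undefined. 2b->0: ok.
aca: 3a undefined. 3a->0: no, aba/aca meet in 0. 3a->1: no, aba/acaba meet in 0. 3a->2: no, aabab/aca meet in 2. 3a->3: ok.
ccc: 3c undefined. 3c->0: no, aba/cccca meet in 0. 3c->1: no, acac/ba meet in 1. 3c->2: ok.
acab: 3b undefined. 3b->0: ok.
cccc: 2c undefined. 2c->0: no, aba/bbabc meet in 0. 2c->1: no, aba/cccca meet in 0. 2c->2: no, aabab/bbabc meet in 2. 2c->3: ok.
All examples now run through 4 states with every (state, symbol) defined. Accept strings end in {0,2}, Reject strings end in {1,3}; accept={0,2}.

states=4 start=0 accept={0,2} delta: 0a->1 0b->0 0c->1 1a->0 1b->2 1c->3 2a->0 2b->0 2c->3 3a->3 3b->0 3c->2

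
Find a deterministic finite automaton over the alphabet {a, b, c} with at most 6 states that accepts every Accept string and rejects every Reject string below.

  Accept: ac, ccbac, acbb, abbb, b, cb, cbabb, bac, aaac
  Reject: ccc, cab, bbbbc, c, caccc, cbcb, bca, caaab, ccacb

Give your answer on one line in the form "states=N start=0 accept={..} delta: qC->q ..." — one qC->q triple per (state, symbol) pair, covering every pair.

Grow the machine one transition at a time. Run the examples from 0; the earliest place one falls off (shortest prefix, ties alphabetical) gets sent to the lowest-numbered state that keeps every Accept/Reject pair distinguishable — a pair clashes when both reach the same state with identical unread suffix — and to a fresh state only if none does.
a: 0a undefined. 0a->0: no, ac/c meet in 0 with "c" left. Open state 1: 0a->1.
b: 0b undefined. 0b->0: ok.
c: 0c undefined. 0c->0: no, b/ccc meet in 0. 0c->1: ok.
aa: 1a undefined. 1a->0: no, b/cab meet in 0. 1a->1: no, cb/cab meet in 1 with "b" left. Open state 2: 1a->2.
ab: 1b undefined. 1b->0: no, abbb/cbcb meet in 0. 1b->1: no, abbb/bbbbc meet in 1. 1b->2: no, cb/bca meet in 2. Open state 3: 1b->3.
ac: 1c undefined. 1c->0: no, ac/ccacb meet in 0. 1c->1: no, ac/ccc meet in 1. 1c->2: no, ac/bca meet in 2. 1c->3: ok.
aaa: 2a undefined. 2a->0: no, ac/caaab meet in 3. 2a->1: ok.
abb: 3b undefined. 3b->0: ok.
cab: 2b undefined. 2b->0: no, acbb/cab meet in 0. 2b->1: ok.
cac: 2c undefined. 2c->0: no, ac/caccc meet in 3. 2c->1: ok.
cba: 3a undefined. 3a->0: no, ac/ccacb meet in 3. 3a->1: no, acbb/ccacb meet in 0. 3a->2: no, ac/ccacb meet in 3. 3a->3: ok.
cbc: 3c undefined. 3c->0: no, acbb/ccc meet in 0. 3c->1: no, ac/cbcb meet in 3. 3c->2: ok.
All examples now run through 4 states with every (state, symbol) defined. Accept strings end in {0,3}, Reject strings end in {1,2}; accept={0,3}.

states=4 start=0 accept={0,3} delta: 0a->1 0b->0 0c->1 1a->2 1b->3 1c->3 2a->1 2b->1 2c->1 3a->3 3b->0 3c->2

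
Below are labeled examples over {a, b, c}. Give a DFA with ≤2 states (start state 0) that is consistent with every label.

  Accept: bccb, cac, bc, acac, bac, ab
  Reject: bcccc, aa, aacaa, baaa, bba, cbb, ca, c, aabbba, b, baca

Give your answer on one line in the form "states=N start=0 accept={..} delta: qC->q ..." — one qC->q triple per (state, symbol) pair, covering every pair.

states=2 start=0 accept={0} delta: 0a->1 0b->1 0c->1 1a->1 1b->0 1c->0

Fold the examples into a partial DFA from state 0: repeatedly fix the first undefined (state, symbol) met by the shortest-then-alphabetical prefix, trying targets in increasing order and rejecting any under which an Accept and a Reject string meet in one state with the same remainder; add a state when all current targets are rejected. Accepting states are where Accept strings end.
a: 0a undefined. 0a->0: no, ab/b meet in 0 with "b" left. Open state 1: 0a->1.
b: 0b undefined. 0b->0: no, bc/c meet in 0 with "c" left. 0b->1: ok.
c: 0c undefined. 0c->0: no, ab/cbb meet in 1 with "b" left. 0c->1: ok.
aa: 1a undefined. 1a->0: no, cac/aacaa meet in 1. 1a->1: ok.
ab: 1b undefined. 1b->0: ok.
ac: 1c undefined. 1c->0: ok.
All examples now run through 2 states with every (state, symbol) defined. Accept strings end in {0}, Reject strings end in {1}; accept={0}.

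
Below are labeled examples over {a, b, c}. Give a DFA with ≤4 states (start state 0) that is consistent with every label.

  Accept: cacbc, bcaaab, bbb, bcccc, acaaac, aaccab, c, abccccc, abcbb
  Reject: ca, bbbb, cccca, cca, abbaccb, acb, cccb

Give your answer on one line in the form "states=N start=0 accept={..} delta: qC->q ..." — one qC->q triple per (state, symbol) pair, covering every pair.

states=2 start=0 accept={1} delta: 0a->0 0b->1 0c->1 1a->0 1b->0 1c->1

Fold the examples into a partial DFA from state 0: repeatedly fix the first undefined (state, symbol) met by the shortest-then-alphabetical prefix, trying targets in increasing order and rejecting any under which an Accept and a Reject string meet in one state with the same remainder; add a state when all current targets are rejected. Accepting states are where Accept strings end.
a: 0a undefined. 0a->0: ok.
b: 0b undefined. 0b->0: no, bbb/bbbb meet in 0. Open state 1: 0b->1.
c: 0c undefined. 0c->0: no, acaaac/ca meet in 0. 0c->1: ok.
bb: 1b undefined. 1b->0: ok.
bc: 1c undefined. 1c->0: no, bcaaab/abbaccb meet in 1. 1c->1: ok.
ca: 1a undefined. 1a->0: ok.
All examples now run through 2 states with every (state, symbol) defined. Accept strings end in {1}, Reject strings end in {0}; accept={1}.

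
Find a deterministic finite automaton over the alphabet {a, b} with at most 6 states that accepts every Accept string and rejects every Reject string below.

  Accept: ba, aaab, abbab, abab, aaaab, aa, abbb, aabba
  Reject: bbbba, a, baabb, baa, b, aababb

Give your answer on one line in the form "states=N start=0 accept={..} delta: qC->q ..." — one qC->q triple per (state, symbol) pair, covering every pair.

states=3 start=0 accept={0,2} delta: 0a->1 0b->1 1a->2 1b->0 2a->1 2b->0

Grow the machine one transition at a time. Run the examples from 0; the earliest place one falls off (shortest prefix, ties alphabetical) gets sent to the lowest-numbered state that keeps every Accept/Reject pair distinguishable — a pair clashes when both reach the same state with identical unread suffix — and to a fresh state only if none does.
a: 0a undefined. 0a->0: no, aaab/b meet in 0 with "b" left. Open state 1: 0a->1.
b: 0b undefined. 0b->0: no, ba/bbbba meet in 1. 0b->1: ok.
aa: 1a undefined. 1a->0: no, aaab/aababb meet in 1 with "b" left. 1a->1: no, ba/a meet in 1. Open state 2: 1a->2.
ab: 1b undefined. 1b->0: ok.
aaa: 2a undefined. 2a->0: no, aaab/bbbba meet in 1. 2a->1: ok.
aab: 2b undefined. 2b->0: ok.
All examples now run through 3 states with every (state, symbol) defined. Accept strings end in {0,2}, Reject strings end in {1}; accept={0,2}.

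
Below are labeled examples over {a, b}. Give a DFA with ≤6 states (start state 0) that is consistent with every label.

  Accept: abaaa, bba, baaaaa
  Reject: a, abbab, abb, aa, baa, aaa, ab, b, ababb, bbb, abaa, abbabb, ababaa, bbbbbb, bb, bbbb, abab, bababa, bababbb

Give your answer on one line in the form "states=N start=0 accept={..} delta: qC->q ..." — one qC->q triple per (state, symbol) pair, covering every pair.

Fold the examples into a partial DFA from state 0: repeatedly fix the first undefined (state, symbol) met by the shortest-then-alphabetical prefix, trying targets in increasing order and rejecting any under which an Accept and a Reject string meet in one state with the same remainder; add a state when all current targets are rejected. Accepting states are where Accept strings end.
a: 0a undefined. 0a->0: ok.
b: 0b undefined. 0b->0: no, abaaa/a meet in 0. Open state 1: 0b->1.
ba: 1a undefined. 1a->0: no, abaaa/a meet in 0. 1a->1: no, abaaa/baa meet in 1. Open state 2: 1a->2.
bb: 1b undefined. 1b->0: no, bba/a meet in 0. 1b->1: ok.
baa: 2a undefined. 2a->0: no, abaaa/a meet in 0. 2a->1: ok.
bab: 2b undefined. 2b->0: no, abaaa/bababa meet in 2. 2b->1: no, abaaa/bababa meet in 2. 2b->2: no, abaaa/abbab meet in 2. Open state 3: 2b->3.
baba: 3a undefined. 3a->0: no, abaaa/bababa meet in 2. 3a->1: no, abaaa/ababaa meet in 2. 3a->2: no, abaaa/bababa meet in 2. 3a->3: ok.
ababb: 3b undefined. 3b->0: ok.
All examples now run through 4 states with every (state, symbol) defined. Accept strings end in {2}, Reject strings end in {0,1,3}; accept={2}.

states=4 start=0 accept={2} delta: 0a->0 0b->1 1a->2 1b->1 2a->1 2b->3 3a->3 3b->0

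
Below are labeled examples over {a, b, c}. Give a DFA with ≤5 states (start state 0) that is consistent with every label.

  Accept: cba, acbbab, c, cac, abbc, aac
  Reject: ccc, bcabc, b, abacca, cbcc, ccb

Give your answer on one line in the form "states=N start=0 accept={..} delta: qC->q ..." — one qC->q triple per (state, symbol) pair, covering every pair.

Fold the examples into a partial DFA from state 0: repeatedly fix the first undefined (state, symbol) met by the shortest-then-alphabetical prefix, trying targets in increasing order and rejecting any under which an Accept and a Reject string meet in one state with the same remainder; add a state when all current targets are rejected. Accepting states are where Accept strings end.
a: 0a undefined. 0a->0: ok.
b: 0b undefined. 0b->0: ok.
c: 0c undefined. 0c->0: no, cba/ccc meet in 0. Open state 1: 0c->1.
ca: 1a undefined. 1a->0: no, c/bcabc meet in 1. 1a->1: ok.
cb: 1b undefined. 1b->0: no, cba/b meet in 0. 1b->1: no, cac/bcabc meet in 1 with "c" left. Open state 2: 1b->2.
cc: 1c undefined. 1c->0: no, c/ccc meet in 1. 1c->1: no, c/ccc meet in 1. 1c->2: no, cba/abacca meet in 2 with "a" left. Open state 3: 1c->3.
cba: 2a undefined. 2a->0: no, cba/b meet in 0. 2a->1: ok.
cbc: 2c undefined. 2c->0: no, cba/cbcc meet in 1. 2c->1: no, cba/bcabc meet in 1. 2c->2: ok.
ccb: 3b undefined. 3b->0: ok.
ccc: 3c undefined. 3c->0: ok.
acbb: 2b undefined. 2b->0: no, acbbab/ccc meet in 0. 2b->1: no, acbbab/bcabc meet in 2. 2b->2: no, acbbab/bcabc meet in 2. 2b->3: ok.
acbba: 3a undefined. 3a->0: no, acbbab/ccc meet in 0. 3a->1: no, cba/abacca meet in 1. 3a->2: ok.
All examples now run through 4 states with every (state, symbol) defined. Accept strings end in {1,3}, Reject strings end in {0,2}; accept={1,3}.

states=4 start=0 accept={1,3} delta: 0a->0 0b->0 0c->1 1a->1 1b->2 1c->3 2a->1 2b->3 2c->2 3a->2 3b->0 3c->0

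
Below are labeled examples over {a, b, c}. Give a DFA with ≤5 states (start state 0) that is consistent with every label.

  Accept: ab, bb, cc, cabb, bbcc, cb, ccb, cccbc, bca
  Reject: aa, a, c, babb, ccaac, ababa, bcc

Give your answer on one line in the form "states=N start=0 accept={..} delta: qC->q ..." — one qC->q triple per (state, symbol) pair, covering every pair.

states=5 start=0 accept={1,3} delta: 0a->0 0b->1 0c->2 1a->1 1b->3 1c->4 2a->0 2b->1 2c->1 3a->0 3b->0 3c->2 4a->1 4b->2 4c->0

Fold the examples into a partial DFA from state 0: repeatedly fix the first undefined (state, symbol) met by the shortest-then-alphabetical prefix, trying targets in increasing order and rejecting any under which an Accept and a Reject string meet in one state with the same remainder; add a state when all current targets are rejected. Accepting states are where Accept strings end.
a: 0a undefined. 0a->0: ok.
b: 0b undefined. 0b->0: no, ab/aa meet in 0. Open state 1: 0b->1.
c: 0c undefined. 0c->0: no, cc/aa meet in 0. 0c->1: no, ab/c meet in 1. Open state 2: 0c->2.
ba: 1a undefined. 1a->0: no, bb/babb meet in 1 with "b" left. 1a->1: ok.
bb: 1b undefined. 1b->0: no, ab/babb meet in 1. 1b->1: no, ab/babb meet in 1. 1b->2: no, bb/c meet in 2. Open state 3: 1b->3.
bc: 1c undefined. 1c->0: no, bca/aa meet in 0. 1c->1: no, ab/bcc meet in 1. 1c->2: no, cc/bcc meet in 2 with "c" left. 1c->3: no, bca/ababa meet in 3 with "a" left. Open state 4: 1c->4.
ca: 2a undefined. 2a->0: ok.
cb: 2b undefined. 2b->0: no, cb/aa meet in 0. 2b->1: ok.
cc: 2c undefined. 2c->0: no, cc/aa meet in 0. 2c->1: ok.
bbc: 3c undefined. 3c->0: no, bbcc/c meet in 2. 3c->1: no, bbcc/ccaac meet in 4. 3c->2: ok.
bca: 4a undefined. 4a->0: no, bca/aa meet in 0. 4a->1: ok.
bcc: 4c undefined. 4c->0: ok.
babb: 3b undefined. 3b->0: ok.
cccb: 4b undefined. 4b->0: no, cccbc/c meet in 2. 4b->1: no, cccbc/ccaac meet in 4. 4b->2: ok.
ababa: 3a undefined. 3a->0: ok.
All examples now run through 5 states with every (state, symbol) defined. Accept strings end in {1,3}, Reject strings end in {0,2,4}; accept={1,3}.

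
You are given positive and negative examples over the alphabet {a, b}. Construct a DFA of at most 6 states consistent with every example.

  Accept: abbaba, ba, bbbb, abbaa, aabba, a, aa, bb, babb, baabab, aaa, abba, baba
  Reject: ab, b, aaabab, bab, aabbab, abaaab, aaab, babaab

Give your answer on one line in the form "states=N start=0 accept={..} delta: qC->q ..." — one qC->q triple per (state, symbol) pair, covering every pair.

states=5 start=0 accept={0,2,4} delta: 0a->0 0b->1 1a->2 1b->0 2a->2 2b->3 3a->4 3b->0 4a->0 4b->0

Fold the examples into a partial DFA from state 0: repeatedly fix the first undefined (state, symbol) met by the shortest-then-alphabetical prefix, trying targets in increasing order and rejecting any under which an Accept and a Reject string meet in one state with the same remainder; add a state when all current targets are rejected. Accepting states are where Accept strings end.
a: 0a undefined. 0a->0: ok.
b: 0b undefined. 0b->0: no, abbaba/ab meet in 0. Open state 1: 0b->1.
ba: 1a undefined. 1a->0: no, baabab/ab meet in 1. 1a->1: no, ba/ab meet in 1. Open state 2: 1a->2.
bb: 1b undefined. 1b->0: ok.
baa: 2a undefined. 2a->0: no, baabab/aaabab meet in 2 with "b" left. 2a->1: no, baabab/ab meet in 1. 2a->2: ok.
bab: 2b undefined. 2b->0: no, bbbb/aaabab meet in 0. 2b->1: no, baabab/ab meet in 1. 2b->2: no, abbaba/aaabab meet in 2. Open state 3: 2b->3.
baba: 3a undefined. 3a->0: no, baabab/ab meet in 1. 3a->1: no, baba/ab meet in 1. 3a->2: no, baabab/aaabab meet in 3. 3a->3: no, babb/babaab meet in 3 with "b" left. Open state 4: 3a->4.
babb: 3b undefined. 3b->0: ok.
babaa: 4a undefined. 4a->0: ok.
baabab: 4b undefined. 4b->0: ok.
All examples now run through 5 states with every (state, symbol) defined. Accept strings end in {0,2,4}, Reject strings end in {1,3}; accept={0,2,4}.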